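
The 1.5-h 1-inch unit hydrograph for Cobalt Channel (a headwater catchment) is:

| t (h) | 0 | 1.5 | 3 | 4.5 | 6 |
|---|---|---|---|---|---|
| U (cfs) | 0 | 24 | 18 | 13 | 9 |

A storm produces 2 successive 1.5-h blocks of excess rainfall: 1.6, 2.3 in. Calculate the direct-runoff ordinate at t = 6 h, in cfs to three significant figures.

Q ≈ 44.3 cfs

By discrete convolution, Q_j = Σ (P_i / 1 in) · U_{j−i}.
At t = 6 h (j=4): Q = (1.6/1)·9 + (2.3/1)·13 = 44.3 cfs.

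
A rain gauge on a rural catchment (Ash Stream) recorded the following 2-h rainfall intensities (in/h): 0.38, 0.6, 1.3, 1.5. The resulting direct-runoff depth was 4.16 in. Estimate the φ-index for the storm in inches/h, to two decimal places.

Only the 3 blocks with intensity above φ contribute runoff: 0.6, 1.3, 1.5 in/h.
Σ(I−φ)·Δt = d  ⇒  (0.6+1.3+1.5 − 3φ)·2 = 4.16
φ = (3.400 − 4.16/2) / 3 = 0.44 in/h.

φ ≈ 0.44 in/h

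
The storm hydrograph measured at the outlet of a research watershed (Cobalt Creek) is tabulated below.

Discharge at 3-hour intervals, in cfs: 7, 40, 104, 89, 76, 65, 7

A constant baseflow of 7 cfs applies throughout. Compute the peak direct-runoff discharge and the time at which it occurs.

Q_p = 97.0 cfs at t = 6 h

Subtracting baseflow gives direct-runoff ordinates: 0.0, 33.0, 97.0, 82.0, 69.0, 58.0, 0.0 cfs.
The maximum is 97.0 cfs, occurring at the reading for t = 6 h.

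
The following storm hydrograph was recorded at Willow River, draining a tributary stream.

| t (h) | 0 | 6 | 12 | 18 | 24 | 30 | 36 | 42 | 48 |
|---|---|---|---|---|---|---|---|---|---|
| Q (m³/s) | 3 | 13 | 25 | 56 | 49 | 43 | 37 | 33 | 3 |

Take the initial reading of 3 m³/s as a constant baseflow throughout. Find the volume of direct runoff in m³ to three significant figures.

Direct-runoff ordinates (Q − Q_b): 0.0, 10.0, 22.0, 53.0, 46.0, 40.0, 34.0, 30.0, 0.0 m³/s.
ΣQ_DR = 235.0 m³/s.
With Δt = 6 h = 21600 s, V = ΣQ_DR · Δt = 235.0 × 21600 = 5.08 × 10^6 m³.

V ≈ 5.08 × 10^6 m³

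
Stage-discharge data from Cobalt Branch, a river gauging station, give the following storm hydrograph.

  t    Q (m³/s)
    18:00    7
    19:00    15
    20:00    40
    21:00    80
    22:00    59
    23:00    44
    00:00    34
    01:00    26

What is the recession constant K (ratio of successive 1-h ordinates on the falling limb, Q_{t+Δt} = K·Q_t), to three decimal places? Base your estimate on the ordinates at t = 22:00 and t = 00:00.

Using the recession-limb readings at t = 22:00 and t = 00:00: Q falls from 59 to 34 m³/s over 2 intervals.
K = (Q₂/Q₁)^(1/2) = (34/59)^(1/2) = 0.759.

K ≈ 0.759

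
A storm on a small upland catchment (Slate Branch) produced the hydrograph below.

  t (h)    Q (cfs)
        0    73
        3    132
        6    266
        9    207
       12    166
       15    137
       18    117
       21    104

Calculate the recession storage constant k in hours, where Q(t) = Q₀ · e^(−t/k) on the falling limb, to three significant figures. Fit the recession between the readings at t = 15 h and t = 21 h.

On the falling limb, Q drops from 137 to 104 cfs between t = 15 h and t = 21 h (Δt = 6 h).
k = −Δt / ln(Q₂/Q₁) = −6 / ln(104/137) = 21.8 h.

k ≈ 21.8 h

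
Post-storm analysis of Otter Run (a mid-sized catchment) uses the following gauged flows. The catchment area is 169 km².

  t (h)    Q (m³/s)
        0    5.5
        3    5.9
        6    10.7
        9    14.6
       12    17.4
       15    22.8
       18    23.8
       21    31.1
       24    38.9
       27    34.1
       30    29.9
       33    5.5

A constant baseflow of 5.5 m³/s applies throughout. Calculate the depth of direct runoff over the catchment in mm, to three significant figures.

d ≈ 11.1 mm

Direct runoff: 0.0, 0.4, 5.2, 9.1, 11.9, 17.3, 18.3, 25.6, 33.4, 28.6, 24.4, 0.0 m³/s; ΣQ_DR = 174.2 m³/s.
V = ΣQ_DR · Δt = 174.2 × 10800 s = 1.881 × 10^6 m³.
Over A = 169 km², depth = V / A = 11.1 mm.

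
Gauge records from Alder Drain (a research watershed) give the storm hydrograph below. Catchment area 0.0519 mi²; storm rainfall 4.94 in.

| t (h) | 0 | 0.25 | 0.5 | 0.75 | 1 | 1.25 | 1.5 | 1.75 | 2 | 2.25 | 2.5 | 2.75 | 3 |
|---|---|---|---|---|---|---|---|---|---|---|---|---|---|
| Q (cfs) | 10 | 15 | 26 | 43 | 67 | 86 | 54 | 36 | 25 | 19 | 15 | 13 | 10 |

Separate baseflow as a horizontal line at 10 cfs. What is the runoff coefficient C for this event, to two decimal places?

C ≈ 0.44

ΣQ_DR = 289.0 cfs; V = ΣQ_DR·Δt = 2.601 × 10^5 ft³.
Runoff depth d = V / A = 2.157 in.
C = d / P = 2.157 / 4.94 = 0.44.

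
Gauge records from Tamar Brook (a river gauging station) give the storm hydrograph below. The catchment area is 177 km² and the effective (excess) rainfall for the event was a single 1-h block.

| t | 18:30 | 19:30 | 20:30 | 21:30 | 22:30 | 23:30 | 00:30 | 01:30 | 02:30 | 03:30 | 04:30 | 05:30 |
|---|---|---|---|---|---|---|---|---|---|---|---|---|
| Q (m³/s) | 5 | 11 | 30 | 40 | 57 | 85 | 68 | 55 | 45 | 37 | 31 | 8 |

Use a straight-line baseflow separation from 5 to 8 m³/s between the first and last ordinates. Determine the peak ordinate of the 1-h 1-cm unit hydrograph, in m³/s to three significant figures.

Direct runoff: 0.00, 5.73, 24.45, 34.18, 50.91, 78.64, 61.36, 48.09, 37.82, 29.55, 23.27, 0.00 m³/s; ΣQ_DR = 394.0 m³/s, peak = 78.64 m³/s.
Runoff depth d = ΣQ_DR·Δt / A = 394.0 × 3600 / (177 km²) = 8.014 mm.
The 1-cm UH is the DRH scaled by (10 mm)/d, so U_p = 78.64 × 10/8.014 = 98.1 m³/s.

U_p ≈ 98.1 m³/s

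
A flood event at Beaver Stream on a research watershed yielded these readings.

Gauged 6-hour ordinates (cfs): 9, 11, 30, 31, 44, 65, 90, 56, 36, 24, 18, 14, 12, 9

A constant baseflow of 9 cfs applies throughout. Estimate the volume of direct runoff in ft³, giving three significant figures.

V ≈ 6.98 × 10^6 ft³

Direct-runoff ordinates (Q − Q_b): 0.0, 2.0, 21.0, 22.0, 35.0, 56.0, 81.0, 47.0, 27.0, 15.0, 9.0, 5.0, 3.0, 0.0 cfs.
ΣQ_DR = 323.0 cfs.
With Δt = 6 h = 21600 s, V = ΣQ_DR · Δt = 323.0 × 21600 = 6.98 × 10^6 ft³.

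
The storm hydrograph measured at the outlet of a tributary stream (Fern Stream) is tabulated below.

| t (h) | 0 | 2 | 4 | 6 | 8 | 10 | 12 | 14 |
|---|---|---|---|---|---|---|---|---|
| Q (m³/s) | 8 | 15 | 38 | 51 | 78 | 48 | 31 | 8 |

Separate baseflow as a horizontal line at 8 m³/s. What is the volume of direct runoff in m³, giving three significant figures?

V ≈ 1.53 × 10^6 m³

Direct-runoff ordinates (Q − Q_b): 0.0, 7.0, 30.0, 43.0, 70.0, 40.0, 23.0, 0.0 m³/s.
ΣQ_DR = 213.0 m³/s.
With Δt = 2 h = 7200 s, V = ΣQ_DR · Δt = 213.0 × 7200 = 1.53 × 10^6 m³.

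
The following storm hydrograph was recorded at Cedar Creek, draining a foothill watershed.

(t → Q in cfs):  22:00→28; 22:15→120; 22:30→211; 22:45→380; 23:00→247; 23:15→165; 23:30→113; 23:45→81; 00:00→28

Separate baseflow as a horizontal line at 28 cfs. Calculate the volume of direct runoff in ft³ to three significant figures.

Direct-runoff ordinates (Q − Q_b): 0.0, 92.0, 183.0, 352.0, 219.0, 137.0, 85.0, 53.0, 0.0 cfs.
ΣQ_DR = 1121 cfs.
With Δt = 0.25 h = 900 s, V = ΣQ_DR · Δt = 1121 × 900 = 1.01 × 10^6 ft³.

V ≈ 1.01 × 10^6 ft³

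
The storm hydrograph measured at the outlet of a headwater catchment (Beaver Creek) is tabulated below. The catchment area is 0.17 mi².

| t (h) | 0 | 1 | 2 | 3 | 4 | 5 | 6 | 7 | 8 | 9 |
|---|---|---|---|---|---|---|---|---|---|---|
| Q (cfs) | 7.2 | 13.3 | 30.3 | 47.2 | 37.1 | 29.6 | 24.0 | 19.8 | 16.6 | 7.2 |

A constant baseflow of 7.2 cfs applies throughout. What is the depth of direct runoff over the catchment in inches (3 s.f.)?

d ≈ 1.46 in

Direct runoff: 0.0, 6.1, 23.1, 40.0, 29.9, 22.4, 16.8, 12.6, 9.4, 0.0 cfs; ΣQ_DR = 160.3 cfs.
V = ΣQ_DR · Δt = 160.3 × 3600 s = 5.771 × 10^5 ft³.
Over A = 0.17 mi², depth = V / A = 1.46 in.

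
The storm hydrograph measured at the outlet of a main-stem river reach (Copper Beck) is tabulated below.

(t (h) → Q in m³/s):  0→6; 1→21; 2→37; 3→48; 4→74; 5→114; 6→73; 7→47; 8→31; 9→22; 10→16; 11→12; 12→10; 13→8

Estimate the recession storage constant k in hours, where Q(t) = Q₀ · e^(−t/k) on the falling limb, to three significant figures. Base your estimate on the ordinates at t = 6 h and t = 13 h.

k ≈ 3.17 h

On the falling limb, Q drops from 73 to 8 m³/s between t = 6 h and t = 13 h (Δt = 7 h).
k = −Δt / ln(Q₂/Q₁) = −7 / ln(8/73) = 3.17 h.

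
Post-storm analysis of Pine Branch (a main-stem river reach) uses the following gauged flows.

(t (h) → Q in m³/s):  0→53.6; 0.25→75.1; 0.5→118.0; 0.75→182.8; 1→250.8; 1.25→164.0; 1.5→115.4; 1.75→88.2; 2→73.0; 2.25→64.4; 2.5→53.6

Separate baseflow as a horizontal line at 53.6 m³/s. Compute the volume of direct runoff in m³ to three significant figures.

V ≈ 5.84 × 10^5 m³

Direct-runoff ordinates (Q − Q_b): 0.0, 21.5, 64.4, 129.2, 197.2, 110.4, 61.8, 34.6, 19.4, 10.8, 0.0 m³/s.
ΣQ_DR = 649.3 m³/s.
With Δt = 0.25 h = 900 s, V = ΣQ_DR · Δt = 649.3 × 900 = 5.84 × 10^5 m³.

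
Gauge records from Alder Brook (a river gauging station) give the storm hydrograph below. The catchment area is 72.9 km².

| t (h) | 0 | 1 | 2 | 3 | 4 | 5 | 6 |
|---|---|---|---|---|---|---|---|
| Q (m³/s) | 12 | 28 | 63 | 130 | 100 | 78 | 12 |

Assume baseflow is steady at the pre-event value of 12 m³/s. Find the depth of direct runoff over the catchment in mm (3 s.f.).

Direct runoff: 0.0, 16.0, 51.0, 118.0, 88.0, 66.0, 0.0 m³/s; ΣQ_DR = 339.0 m³/s.
V = ΣQ_DR · Δt = 339.0 × 3600 s = 1.220 × 10^6 m³.
Over A = 72.9 km², depth = V / A = 16.7 mm.

d ≈ 16.7 mm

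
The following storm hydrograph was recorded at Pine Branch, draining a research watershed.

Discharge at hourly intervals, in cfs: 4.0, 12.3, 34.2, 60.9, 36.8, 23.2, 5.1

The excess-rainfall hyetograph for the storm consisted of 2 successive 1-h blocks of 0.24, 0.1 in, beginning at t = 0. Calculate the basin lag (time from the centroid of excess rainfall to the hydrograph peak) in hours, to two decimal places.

Centroid of excess rainfall: t_c = Σ P_i·t̄_i / ΣP_i = 0.7941 h (block centres at 0.5, 1.5 h).
Hydrograph peak occurs at t = 3 h, so basin lag t_L = 3 − 0.7941 = 2.21 h.

t_L ≈ 2.21 h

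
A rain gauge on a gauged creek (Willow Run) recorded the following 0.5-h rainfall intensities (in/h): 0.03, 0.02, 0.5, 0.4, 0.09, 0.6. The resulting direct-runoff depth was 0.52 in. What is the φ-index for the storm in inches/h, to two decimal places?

Only the 3 blocks with intensity above φ contribute runoff: 0.5, 0.4, 0.6 in/h.
Σ(I−φ)·Δt = d  ⇒  (0.5+0.4+0.6 − 3φ)·0.5 = 0.52
φ = (1.500 − 0.52/0.5) / 3 = 0.15 in/h.

φ ≈ 0.15 in/h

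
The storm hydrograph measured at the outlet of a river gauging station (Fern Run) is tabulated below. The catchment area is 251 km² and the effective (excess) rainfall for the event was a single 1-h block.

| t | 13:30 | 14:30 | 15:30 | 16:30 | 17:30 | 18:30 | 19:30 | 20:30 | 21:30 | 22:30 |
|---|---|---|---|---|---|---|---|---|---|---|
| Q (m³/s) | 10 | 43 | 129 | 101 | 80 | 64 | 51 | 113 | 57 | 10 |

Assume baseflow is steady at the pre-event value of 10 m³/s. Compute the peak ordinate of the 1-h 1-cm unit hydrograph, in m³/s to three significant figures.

U_p ≈ 149 m³/s

Direct runoff: 0.0, 33.0, 119.0, 91.0, 70.0, 54.0, 41.0, 103.0, 47.0, 0.0 m³/s; ΣQ_DR = 558.0 m³/s, peak = 119.0 m³/s.
Runoff depth d = ΣQ_DR·Δt / A = 558.0 × 3600 / (251 km²) = 8.003 mm.
The 1-cm UH is the DRH scaled by (10 mm)/d, so U_p = 119.0 × 10/8.003 = 149 m³/s.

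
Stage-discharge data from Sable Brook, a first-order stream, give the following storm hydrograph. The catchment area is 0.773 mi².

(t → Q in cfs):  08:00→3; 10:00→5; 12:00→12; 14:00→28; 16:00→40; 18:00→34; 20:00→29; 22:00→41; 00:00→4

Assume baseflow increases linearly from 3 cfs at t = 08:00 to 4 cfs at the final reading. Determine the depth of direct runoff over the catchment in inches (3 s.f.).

d ≈ 0.660 in

Direct runoff: 0.00, 1.88, 8.75, 24.62, 36.50, 30.38, 25.25, 37.12, 0.00 cfs; ΣQ_DR = 164.5 cfs.
V = ΣQ_DR · Δt = 164.5 × 7200 s = 1.184 × 10^6 ft³.
Over A = 0.773 mi², depth = V / A = 0.660 in.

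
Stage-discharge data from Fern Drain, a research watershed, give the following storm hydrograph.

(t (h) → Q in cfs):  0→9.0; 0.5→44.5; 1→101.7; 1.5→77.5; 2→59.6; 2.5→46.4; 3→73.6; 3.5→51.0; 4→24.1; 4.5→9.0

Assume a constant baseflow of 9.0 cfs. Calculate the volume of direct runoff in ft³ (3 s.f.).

Direct-runoff ordinates (Q − Q_b): 0.0, 35.5, 92.7, 68.5, 50.6, 37.4, 64.6, 42.0, 15.1, 0.0 cfs.
ΣQ_DR = 406.4 cfs.
With Δt = 0.5 h = 1800 s, V = ΣQ_DR · Δt = 406.4 × 1800 = 7.32 × 10^5 ft³.

V ≈ 7.32 × 10^5 ft³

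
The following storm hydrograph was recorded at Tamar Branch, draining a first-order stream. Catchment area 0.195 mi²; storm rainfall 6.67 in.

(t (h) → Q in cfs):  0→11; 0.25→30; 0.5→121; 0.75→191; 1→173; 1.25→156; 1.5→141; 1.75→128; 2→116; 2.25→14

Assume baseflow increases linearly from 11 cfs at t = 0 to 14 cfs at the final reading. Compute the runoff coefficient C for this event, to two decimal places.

C ≈ 0.28

ΣQ_DR = 956.0 cfs; V = ΣQ_DR·Δt = 8.604 × 10^5 ft³.
Runoff depth d = V / A = 1.899 in.
C = d / P = 1.899 / 6.67 = 0.28.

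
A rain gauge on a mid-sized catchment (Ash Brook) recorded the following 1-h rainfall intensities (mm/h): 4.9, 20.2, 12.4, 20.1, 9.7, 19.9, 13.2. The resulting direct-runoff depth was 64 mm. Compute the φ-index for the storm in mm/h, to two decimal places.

φ ≈ 5.25 mm/h

Only the 6 blocks with intensity above φ contribute runoff: 20.2, 12.4, 20.1, 9.7, 19.9, 13.2 mm/h.
Σ(I−φ)·Δt = d  ⇒  (20.2+12.4+20.1+9.7+19.9+13.2 − 6φ)·1 = 64
φ = (95.50 − 64/1) / 6 = 5.25 mm/h.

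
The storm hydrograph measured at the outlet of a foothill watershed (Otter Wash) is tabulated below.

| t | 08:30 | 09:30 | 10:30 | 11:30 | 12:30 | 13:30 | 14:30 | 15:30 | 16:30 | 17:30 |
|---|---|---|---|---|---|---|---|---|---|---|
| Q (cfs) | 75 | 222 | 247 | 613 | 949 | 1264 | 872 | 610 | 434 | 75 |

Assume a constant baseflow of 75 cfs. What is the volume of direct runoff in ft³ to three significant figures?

Direct-runoff ordinates (Q − Q_b): 0.0, 147.0, 172.0, 538.0, 874.0, 1189.0, 797.0, 535.0, 359.0, 0.0 cfs.
ΣQ_DR = 4611 cfs.
With Δt = 1 h = 3600 s, V = ΣQ_DR · Δt = 4611 × 3600 = 1.66 × 10^7 ft³.

V ≈ 1.66 × 10^7 ft³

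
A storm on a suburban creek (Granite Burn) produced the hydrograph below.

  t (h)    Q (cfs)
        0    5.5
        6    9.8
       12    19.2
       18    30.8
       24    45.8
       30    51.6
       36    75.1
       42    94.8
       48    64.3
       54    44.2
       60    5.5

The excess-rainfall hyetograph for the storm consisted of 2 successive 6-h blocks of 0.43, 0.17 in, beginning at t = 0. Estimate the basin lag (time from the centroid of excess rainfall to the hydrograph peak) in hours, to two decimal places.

t_L ≈ 37.30 h

Centroid of excess rainfall: t_c = Σ P_i·t̄_i / ΣP_i = 4.7000 h (block centres at 3, 9 h).
Hydrograph peak occurs at t = 42 h, so basin lag t_L = 42 − 4.7000 = 37.30 h.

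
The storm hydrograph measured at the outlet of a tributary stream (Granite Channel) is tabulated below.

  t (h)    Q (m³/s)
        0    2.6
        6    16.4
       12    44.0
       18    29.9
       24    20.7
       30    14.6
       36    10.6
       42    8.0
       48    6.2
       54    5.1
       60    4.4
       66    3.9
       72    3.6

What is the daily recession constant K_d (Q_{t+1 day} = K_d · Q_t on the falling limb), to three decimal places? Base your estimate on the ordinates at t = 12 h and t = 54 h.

Between t = 12 h and t = 54 h the flow falls from 44.0 to 5.1 m³/s over 7×6 h = 42 h.
Per-interval ratio K = (5.1/44.0)^(1/7) = 0.7350; K_d = K^(24/6) = 0.292.

K_d ≈ 0.292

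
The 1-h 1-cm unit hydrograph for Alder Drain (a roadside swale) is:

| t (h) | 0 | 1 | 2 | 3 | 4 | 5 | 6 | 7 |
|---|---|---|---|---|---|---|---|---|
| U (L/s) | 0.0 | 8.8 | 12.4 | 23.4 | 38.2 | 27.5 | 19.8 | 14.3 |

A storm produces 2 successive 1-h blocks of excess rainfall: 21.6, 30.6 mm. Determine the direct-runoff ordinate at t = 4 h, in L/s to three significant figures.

Q ≈ 154 L/s

By discrete convolution, Q_j = Σ (P_i / 10 mm) · U_{j−i}.
At t = 4 h (j=4): Q = (21.6/10)·38.2 + (30.6/10)·23.4 = 154 L/s.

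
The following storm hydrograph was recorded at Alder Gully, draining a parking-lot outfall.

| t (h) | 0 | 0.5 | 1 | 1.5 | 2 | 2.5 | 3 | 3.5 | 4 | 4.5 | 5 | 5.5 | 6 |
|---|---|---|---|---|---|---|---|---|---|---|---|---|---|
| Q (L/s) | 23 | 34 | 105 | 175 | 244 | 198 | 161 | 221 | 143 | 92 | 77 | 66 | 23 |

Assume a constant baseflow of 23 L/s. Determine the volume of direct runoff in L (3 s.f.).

Direct-runoff ordinates (Q − Q_b): 0.0, 11.0, 82.0, 152.0, 221.0, 175.0, 138.0, 198.0, 120.0, 69.0, 54.0, 43.0, 0.0 L/s.
ΣQ_DR = 1263 L/s.
With Δt = 0.5 h = 1800 s, V = ΣQ_DR · Δt = 1263 × 1800 = 2.27 × 10^6 L.

V ≈ 2.27 × 10^6 L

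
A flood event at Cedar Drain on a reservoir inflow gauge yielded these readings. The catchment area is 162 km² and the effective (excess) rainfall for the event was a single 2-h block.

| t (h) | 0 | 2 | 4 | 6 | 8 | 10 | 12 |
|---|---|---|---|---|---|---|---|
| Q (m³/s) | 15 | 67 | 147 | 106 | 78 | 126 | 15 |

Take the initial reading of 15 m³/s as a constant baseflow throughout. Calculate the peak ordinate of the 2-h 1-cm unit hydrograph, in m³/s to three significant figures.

Direct runoff: 0.0, 52.0, 132.0, 91.0, 63.0, 111.0, 0.0 m³/s; ΣQ_DR = 449.0 m³/s, peak = 132.0 m³/s.
Runoff depth d = ΣQ_DR·Δt / A = 449.0 × 7200 / (162 km²) = 19.96 mm.
The 1-cm UH is the DRH scaled by (10 mm)/d, so U_p = 132.0 × 10/19.96 = 66.1 m³/s.

U_p ≈ 66.1 m³/s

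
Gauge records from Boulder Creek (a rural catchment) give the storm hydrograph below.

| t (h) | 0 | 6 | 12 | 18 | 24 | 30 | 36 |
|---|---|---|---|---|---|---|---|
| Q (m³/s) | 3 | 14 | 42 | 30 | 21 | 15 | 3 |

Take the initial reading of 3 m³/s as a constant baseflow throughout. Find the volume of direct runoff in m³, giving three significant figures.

V ≈ 2.31 × 10^6 m³

Direct-runoff ordinates (Q − Q_b): 0.0, 11.0, 39.0, 27.0, 18.0, 12.0, 0.0 m³/s.
ΣQ_DR = 107.0 m³/s.
With Δt = 6 h = 21600 s, V = ΣQ_DR · Δt = 107.0 × 21600 = 2.31 × 10^6 m³.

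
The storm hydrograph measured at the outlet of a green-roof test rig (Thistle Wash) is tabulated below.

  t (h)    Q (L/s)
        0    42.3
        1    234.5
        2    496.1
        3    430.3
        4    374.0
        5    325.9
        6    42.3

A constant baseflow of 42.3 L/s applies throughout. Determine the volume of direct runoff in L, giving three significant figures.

V ≈ 5.94 × 10^6 L

Direct-runoff ordinates (Q − Q_b): 0.0, 192.2, 453.8, 388.0, 331.7, 283.6, 0.0 L/s.
ΣQ_DR = 1649 L/s.
With Δt = 1 h = 3600 s, V = ΣQ_DR · Δt = 1649 × 3600 = 5.94 × 10^6 L.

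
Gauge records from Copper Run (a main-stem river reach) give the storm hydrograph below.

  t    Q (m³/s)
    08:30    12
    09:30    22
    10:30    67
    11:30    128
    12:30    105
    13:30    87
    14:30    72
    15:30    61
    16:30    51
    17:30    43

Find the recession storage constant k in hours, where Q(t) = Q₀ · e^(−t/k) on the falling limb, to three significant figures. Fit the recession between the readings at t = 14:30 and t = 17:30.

k ≈ 5.82 h

On the falling limb, Q drops from 72 to 43 m³/s between t = 14:30 and t = 17:30 (Δt = 3 h).
k = −Δt / ln(Q₂/Q₁) = −3 / ln(43/72) = 5.82 h.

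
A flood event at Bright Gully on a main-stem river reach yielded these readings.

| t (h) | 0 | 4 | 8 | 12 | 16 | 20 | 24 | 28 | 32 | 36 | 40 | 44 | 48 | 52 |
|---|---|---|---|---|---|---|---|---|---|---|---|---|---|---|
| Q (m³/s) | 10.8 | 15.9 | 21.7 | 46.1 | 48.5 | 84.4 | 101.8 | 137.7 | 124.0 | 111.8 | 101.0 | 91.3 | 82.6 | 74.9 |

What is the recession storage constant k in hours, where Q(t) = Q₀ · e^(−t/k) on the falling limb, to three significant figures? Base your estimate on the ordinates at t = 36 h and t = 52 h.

k ≈ 39.9 h

On the falling limb, Q drops from 111.8 to 74.9 m³/s between t = 36 h and t = 52 h (Δt = 16 h).
k = −Δt / ln(Q₂/Q₁) = −16 / ln(74.9/111.8) = 39.9 h.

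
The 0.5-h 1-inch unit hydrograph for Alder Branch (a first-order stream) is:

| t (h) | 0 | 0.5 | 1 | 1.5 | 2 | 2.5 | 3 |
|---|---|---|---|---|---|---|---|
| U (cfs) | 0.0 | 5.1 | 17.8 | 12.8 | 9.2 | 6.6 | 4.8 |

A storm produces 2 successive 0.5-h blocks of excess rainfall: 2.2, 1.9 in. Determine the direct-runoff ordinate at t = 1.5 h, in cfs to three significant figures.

By discrete convolution, Q_j = Σ (P_i / 1 in) · U_{j−i}.
At t = 1.5 h (j=3): Q = (2.2/1)·12.8 + (1.9/1)·17.8 = 62.0 cfs.

Q ≈ 62.0 cfs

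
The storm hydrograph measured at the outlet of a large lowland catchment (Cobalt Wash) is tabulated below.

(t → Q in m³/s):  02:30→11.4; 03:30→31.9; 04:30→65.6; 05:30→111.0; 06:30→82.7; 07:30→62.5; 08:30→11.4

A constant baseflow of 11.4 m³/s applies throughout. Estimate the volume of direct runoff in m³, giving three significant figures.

Direct-runoff ordinates (Q − Q_b): 0.0, 20.5, 54.2, 99.6, 71.3, 51.1, 0.0 m³/s.
ΣQ_DR = 296.7 m³/s.
With Δt = 1 h = 3600 s, V = ΣQ_DR · Δt = 296.7 × 3600 = 1.07 × 10^6 m³.

V ≈ 1.07 × 10^6 m³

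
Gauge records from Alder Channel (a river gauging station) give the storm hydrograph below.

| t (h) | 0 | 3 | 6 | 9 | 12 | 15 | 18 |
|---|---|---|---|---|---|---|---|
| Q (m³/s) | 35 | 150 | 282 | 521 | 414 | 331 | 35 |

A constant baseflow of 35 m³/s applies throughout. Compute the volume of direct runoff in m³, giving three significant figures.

Direct-runoff ordinates (Q − Q_b): 0.0, 115.0, 247.0, 486.0, 379.0, 296.0, 0.0 m³/s.
ΣQ_DR = 1523 m³/s.
With Δt = 3 h = 10800 s, V = ΣQ_DR · Δt = 1523 × 10800 = 1.64 × 10^7 m³.

V ≈ 1.64 × 10^7 m³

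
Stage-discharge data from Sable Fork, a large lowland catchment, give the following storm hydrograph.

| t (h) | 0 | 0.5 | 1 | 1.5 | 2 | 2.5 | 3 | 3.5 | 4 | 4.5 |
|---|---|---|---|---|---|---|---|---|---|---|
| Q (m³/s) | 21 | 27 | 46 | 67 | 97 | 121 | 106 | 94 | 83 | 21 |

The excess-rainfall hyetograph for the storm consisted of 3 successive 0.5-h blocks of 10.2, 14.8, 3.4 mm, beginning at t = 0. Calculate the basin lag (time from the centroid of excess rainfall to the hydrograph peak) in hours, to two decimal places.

Centroid of excess rainfall: t_c = Σ P_i·t̄_i / ΣP_i = 0.6303 h (block centres at 0.25, 0.75, 1.25 h).
Hydrograph peak occurs at t = 2.5 h, so basin lag t_L = 2.5 − 0.6303 = 1.87 h.

t_L ≈ 1.87 h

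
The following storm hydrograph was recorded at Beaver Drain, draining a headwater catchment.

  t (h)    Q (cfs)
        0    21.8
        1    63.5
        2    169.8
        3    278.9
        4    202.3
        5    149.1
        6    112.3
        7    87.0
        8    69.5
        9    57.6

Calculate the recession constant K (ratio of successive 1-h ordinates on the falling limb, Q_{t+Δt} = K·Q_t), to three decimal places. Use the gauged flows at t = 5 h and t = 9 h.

K ≈ 0.788

Using the recession-limb readings at t = 5 h and t = 9 h: Q falls from 149.1 to 57.6 cfs over 4 intervals.
K = (Q₂/Q₁)^(1/4) = (57.6/149.1)^(1/4) = 0.788.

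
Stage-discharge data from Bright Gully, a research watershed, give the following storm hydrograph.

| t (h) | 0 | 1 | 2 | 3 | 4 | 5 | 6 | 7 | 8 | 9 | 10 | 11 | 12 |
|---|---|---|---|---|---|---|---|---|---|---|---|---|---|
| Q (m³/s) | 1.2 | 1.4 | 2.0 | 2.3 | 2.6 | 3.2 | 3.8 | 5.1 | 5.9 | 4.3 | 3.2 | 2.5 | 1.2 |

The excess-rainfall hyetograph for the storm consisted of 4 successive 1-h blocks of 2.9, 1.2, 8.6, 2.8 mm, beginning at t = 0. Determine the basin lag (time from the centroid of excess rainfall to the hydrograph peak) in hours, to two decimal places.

t_L ≈ 5.77 h

Centroid of excess rainfall: t_c = Σ P_i·t̄_i / ΣP_i = 2.2290 h (block centres at 0.5, 1.5, 2.5, 3.5 h).
Hydrograph peak occurs at t = 8 h, so basin lag t_L = 8 − 2.2290 = 5.77 h.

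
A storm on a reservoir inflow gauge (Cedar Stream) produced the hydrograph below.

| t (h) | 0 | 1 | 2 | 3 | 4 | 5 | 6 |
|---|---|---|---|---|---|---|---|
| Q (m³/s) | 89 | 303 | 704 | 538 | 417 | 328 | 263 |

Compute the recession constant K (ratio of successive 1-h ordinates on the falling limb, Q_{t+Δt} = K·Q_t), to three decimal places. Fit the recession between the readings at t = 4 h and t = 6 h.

K ≈ 0.794

Using the recession-limb readings at t = 4 h and t = 6 h: Q falls from 417 to 263 m³/s over 2 intervals.
K = (Q₂/Q₁)^(1/2) = (263/417)^(1/2) = 0.794.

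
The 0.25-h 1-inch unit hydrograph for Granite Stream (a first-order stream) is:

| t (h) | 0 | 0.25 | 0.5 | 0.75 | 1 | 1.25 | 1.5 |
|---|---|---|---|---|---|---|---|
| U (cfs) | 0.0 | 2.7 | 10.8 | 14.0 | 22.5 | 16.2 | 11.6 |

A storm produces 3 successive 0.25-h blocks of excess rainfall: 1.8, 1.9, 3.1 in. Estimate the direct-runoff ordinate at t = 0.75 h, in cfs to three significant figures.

Q ≈ 54.1 cfs

By discrete convolution, Q_j = Σ (P_i / 1 in) · U_{j−i}.
At t = 0.75 h (j=3): Q = (1.8/1)·14.0 + (1.9/1)·10.8 + (3.1/1)·2.7 = 54.1 cfs.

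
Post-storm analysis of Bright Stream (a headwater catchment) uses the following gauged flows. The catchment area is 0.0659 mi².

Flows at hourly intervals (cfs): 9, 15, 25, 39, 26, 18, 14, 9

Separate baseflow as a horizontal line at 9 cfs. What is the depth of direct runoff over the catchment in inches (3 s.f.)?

Direct runoff: 0.0, 6.0, 16.0, 30.0, 17.0, 9.0, 5.0, 0.0 cfs; ΣQ_DR = 83.00 cfs.
V = ΣQ_DR · Δt = 83.00 × 3600 s = 2.988 × 10^5 ft³.
Over A = 0.0659 mi², depth = V / A = 1.95 in.

d ≈ 1.95 in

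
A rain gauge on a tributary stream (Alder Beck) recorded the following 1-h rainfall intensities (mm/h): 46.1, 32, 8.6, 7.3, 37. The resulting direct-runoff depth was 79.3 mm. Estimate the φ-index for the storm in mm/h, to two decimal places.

Only the 3 blocks with intensity above φ contribute runoff: 46.1, 32, 37 mm/h.
Σ(I−φ)·Δt = d  ⇒  (46.1+32+37 − 3φ)·1 = 79.3
φ = (115.1 − 79.3/1) / 3 = 11.93 mm/h.

φ ≈ 11.93 mm/h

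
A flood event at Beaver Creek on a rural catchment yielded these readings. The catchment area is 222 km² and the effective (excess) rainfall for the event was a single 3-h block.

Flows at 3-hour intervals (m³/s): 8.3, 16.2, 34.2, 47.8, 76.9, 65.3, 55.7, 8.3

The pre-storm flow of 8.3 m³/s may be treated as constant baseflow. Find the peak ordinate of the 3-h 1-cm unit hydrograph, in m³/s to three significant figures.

U_p ≈ 57.3 m³/s

Direct runoff: 0.0, 7.9, 25.9, 39.5, 68.6, 57.0, 47.4, 0.0 m³/s; ΣQ_DR = 246.3 m³/s, peak = 68.6 m³/s.
Runoff depth d = ΣQ_DR·Δt / A = 246.3 × 10800 / (222 km²) = 11.98 mm.
The 1-cm UH is the DRH scaled by (10 mm)/d, so U_p = 68.6 × 10/11.98 = 57.3 m³/s.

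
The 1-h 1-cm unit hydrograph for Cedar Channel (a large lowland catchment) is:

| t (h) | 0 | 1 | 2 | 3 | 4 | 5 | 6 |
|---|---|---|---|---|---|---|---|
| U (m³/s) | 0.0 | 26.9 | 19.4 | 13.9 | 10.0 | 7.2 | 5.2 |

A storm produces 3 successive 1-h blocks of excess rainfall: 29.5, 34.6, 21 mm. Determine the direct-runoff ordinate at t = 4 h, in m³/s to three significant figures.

By discrete convolution, Q_j = Σ (P_i / 10 mm) · U_{j−i}.
At t = 4 h (j=4): Q = (29.5/10)·10.0 + (34.6/10)·13.9 + (21/10)·19.4 = 118 m³/s.

Q ≈ 118 m³/s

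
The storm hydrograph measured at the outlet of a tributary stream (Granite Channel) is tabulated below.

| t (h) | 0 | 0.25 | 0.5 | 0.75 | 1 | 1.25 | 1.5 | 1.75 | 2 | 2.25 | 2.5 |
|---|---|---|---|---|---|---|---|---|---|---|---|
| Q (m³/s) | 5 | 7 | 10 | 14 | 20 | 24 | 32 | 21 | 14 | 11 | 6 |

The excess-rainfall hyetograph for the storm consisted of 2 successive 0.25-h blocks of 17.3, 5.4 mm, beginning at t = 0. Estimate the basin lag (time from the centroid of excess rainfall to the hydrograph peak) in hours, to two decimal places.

t_L ≈ 1.32 h

Centroid of excess rainfall: t_c = Σ P_i·t̄_i / ΣP_i = 0.1845 h (block centres at 0.125, 0.375 h).
Hydrograph peak occurs at t = 1.5 h, so basin lag t_L = 1.5 − 0.1845 = 1.32 h.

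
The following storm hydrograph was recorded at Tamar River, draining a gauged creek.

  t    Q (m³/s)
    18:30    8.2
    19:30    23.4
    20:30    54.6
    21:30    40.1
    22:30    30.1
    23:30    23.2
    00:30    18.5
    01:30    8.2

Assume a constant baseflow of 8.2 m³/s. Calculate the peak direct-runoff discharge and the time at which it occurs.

Q_p = 46.4 m³/s at t = 20:30

Subtracting baseflow gives direct-runoff ordinates: 0.0, 15.2, 46.4, 31.9, 21.9, 15.0, 10.3, 0.0 m³/s.
The maximum is 46.4 m³/s, occurring at the reading for t = 20:30.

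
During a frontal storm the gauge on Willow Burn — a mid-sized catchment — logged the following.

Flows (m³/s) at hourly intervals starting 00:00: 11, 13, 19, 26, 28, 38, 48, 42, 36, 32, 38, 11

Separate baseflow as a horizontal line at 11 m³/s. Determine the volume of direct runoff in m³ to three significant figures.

Direct-runoff ordinates (Q − Q_b): 0.0, 2.0, 8.0, 15.0, 17.0, 27.0, 37.0, 31.0, 25.0, 21.0, 27.0, 0.0 m³/s.
ΣQ_DR = 210.0 m³/s.
With Δt = 1 h = 3600 s, V = ΣQ_DR · Δt = 210.0 × 3600 = 7.56 × 10^5 m³.

V ≈ 7.56 × 10^5 m³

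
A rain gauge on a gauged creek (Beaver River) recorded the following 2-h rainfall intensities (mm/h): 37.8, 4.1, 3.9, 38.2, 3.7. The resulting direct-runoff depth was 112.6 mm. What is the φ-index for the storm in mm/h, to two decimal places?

φ ≈ 9.85 mm/h

Only the 2 blocks with intensity above φ contribute runoff: 37.8, 38.2 mm/h.
Σ(I−φ)·Δt = d  ⇒  (37.8+38.2 − 2φ)·2 = 112.6
φ = (76.00 − 112.6/2) / 2 = 9.85 mm/h.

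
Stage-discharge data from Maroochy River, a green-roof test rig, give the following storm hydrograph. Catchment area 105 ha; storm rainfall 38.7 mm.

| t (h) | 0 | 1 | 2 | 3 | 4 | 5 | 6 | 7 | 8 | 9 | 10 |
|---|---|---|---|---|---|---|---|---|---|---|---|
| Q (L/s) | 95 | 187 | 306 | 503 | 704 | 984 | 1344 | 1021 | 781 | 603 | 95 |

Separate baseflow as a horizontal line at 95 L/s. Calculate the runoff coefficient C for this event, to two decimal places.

C ≈ 0.49

ΣQ_DR = 5578 L/s; V = ΣQ_DR·Δt = 2.008 × 10^7 L.
Runoff depth d = V / A = 19.12 mm.
C = d / P = 19.12 / 38.7 = 0.49.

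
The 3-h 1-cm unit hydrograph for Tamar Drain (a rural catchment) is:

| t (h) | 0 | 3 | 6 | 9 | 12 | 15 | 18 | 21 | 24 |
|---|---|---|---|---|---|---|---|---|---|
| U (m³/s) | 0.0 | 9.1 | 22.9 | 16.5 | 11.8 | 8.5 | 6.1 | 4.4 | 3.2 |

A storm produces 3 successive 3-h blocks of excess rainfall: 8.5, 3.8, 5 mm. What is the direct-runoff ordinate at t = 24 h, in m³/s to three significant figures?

By discrete convolution, Q_j = Σ (P_i / 10 mm) · U_{j−i}.
At t = 24 h (j=8): Q = (8.5/10)·3.2 + (3.8/10)·4.4 + (5/10)·6.1 = 7.44 m³/s.

Q ≈ 7.44 m³/s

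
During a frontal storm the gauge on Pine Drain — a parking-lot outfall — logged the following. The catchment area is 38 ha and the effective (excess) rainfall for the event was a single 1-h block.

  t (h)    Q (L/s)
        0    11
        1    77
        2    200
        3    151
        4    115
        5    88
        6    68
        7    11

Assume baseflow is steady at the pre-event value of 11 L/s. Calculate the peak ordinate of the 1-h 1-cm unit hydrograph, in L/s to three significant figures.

U_p ≈ 315 L/s

Direct runoff: 0.0, 66.0, 189.0, 140.0, 104.0, 77.0, 57.0, 0.0 L/s; ΣQ_DR = 633.0 L/s, peak = 189.0 L/s.
Runoff depth d = ΣQ_DR·Δt / A = 633.0 × 3600 / (38 ha) = 5.997 mm.
The 1-cm UH is the DRH scaled by (10 mm)/d, so U_p = 189.0 × 10/5.997 = 315 L/s.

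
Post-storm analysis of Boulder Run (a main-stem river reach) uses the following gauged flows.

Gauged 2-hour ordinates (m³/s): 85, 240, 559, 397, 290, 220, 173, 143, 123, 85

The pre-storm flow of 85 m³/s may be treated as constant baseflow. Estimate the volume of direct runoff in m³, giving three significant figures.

V ≈ 1.05 × 10^7 m³

Direct-runoff ordinates (Q − Q_b): 0.0, 155.0, 474.0, 312.0, 205.0, 135.0, 88.0, 58.0, 38.0, 0.0 m³/s.
ΣQ_DR = 1465 m³/s.
With Δt = 2 h = 7200 s, V = ΣQ_DR · Δt = 1465 × 7200 = 1.05 × 10^7 m³.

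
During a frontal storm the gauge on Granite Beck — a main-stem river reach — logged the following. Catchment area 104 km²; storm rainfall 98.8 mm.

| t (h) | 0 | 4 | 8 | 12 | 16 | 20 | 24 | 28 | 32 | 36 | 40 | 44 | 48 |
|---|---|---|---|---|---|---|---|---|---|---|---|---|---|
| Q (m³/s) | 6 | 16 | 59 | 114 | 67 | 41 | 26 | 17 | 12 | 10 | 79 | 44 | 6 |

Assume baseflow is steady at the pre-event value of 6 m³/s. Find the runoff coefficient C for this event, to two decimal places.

ΣQ_DR = 419.0 m³/s; V = ΣQ_DR·Δt = 6.034 × 10^6 m³.
Runoff depth d = V / A = 58.02 mm.
C = d / P = 58.02 / 98.8 = 0.59.

C ≈ 0.59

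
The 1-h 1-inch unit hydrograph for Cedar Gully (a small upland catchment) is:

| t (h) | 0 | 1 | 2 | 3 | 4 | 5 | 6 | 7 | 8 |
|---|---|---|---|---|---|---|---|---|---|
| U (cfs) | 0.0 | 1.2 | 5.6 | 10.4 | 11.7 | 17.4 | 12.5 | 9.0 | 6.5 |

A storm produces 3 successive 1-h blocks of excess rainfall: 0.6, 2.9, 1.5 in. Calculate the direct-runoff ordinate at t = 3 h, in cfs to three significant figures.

Q ≈ 24.3 cfs

By discrete convolution, Q_j = Σ (P_i / 1 in) · U_{j−i}.
At t = 3 h (j=3): Q = (0.6/1)·10.4 + (2.9/1)·5.6 + (1.5/1)·1.2 = 24.3 cfs.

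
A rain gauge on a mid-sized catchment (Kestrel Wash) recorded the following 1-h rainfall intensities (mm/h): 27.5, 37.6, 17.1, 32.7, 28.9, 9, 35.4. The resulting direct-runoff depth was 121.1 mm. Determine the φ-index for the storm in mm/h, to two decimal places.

Only the 6 blocks with intensity above φ contribute runoff: 27.5, 37.6, 17.1, 32.7, 28.9, 35.4 mm/h.
Σ(I−φ)·Δt = d  ⇒  (27.5+37.6+17.1+32.7+28.9+35.4 − 6φ)·1 = 121.1
φ = (179.2 − 121.1/1) / 6 = 9.68 mm/h.

φ ≈ 9.68 mm/h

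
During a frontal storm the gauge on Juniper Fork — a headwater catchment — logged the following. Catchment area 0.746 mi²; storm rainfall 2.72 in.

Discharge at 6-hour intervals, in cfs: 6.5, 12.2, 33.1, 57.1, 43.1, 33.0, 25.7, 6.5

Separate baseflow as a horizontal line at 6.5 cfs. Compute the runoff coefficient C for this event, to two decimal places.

ΣQ_DR = 165.2 cfs; V = ΣQ_DR·Δt = 3.568 × 10^6 ft³.
Runoff depth d = V / A = 2.059 in.
C = d / P = 2.059 / 2.72 = 0.76.

C ≈ 0.76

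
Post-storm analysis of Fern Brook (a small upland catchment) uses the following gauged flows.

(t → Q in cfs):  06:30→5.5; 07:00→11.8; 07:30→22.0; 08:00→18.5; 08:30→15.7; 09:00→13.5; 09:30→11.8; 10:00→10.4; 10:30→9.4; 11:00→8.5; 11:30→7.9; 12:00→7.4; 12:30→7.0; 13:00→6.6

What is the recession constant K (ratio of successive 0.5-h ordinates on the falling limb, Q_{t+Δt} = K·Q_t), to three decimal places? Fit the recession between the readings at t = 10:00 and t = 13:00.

K ≈ 0.927

Using the recession-limb readings at t = 10:00 and t = 13:00: Q falls from 10.4 to 6.6 cfs over 6 intervals.
K = (Q₂/Q₁)^(1/6) = (6.6/10.4)^(1/6) = 0.927.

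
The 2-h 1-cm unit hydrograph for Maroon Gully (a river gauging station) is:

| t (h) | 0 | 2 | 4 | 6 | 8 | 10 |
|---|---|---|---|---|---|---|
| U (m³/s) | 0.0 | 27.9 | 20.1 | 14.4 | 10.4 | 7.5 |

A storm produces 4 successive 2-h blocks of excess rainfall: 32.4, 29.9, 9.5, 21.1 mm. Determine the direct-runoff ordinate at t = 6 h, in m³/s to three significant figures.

By discrete convolution, Q_j = Σ (P_i / 10 mm) · U_{j−i}.
At t = 6 h (j=3): Q = (32.4/10)·14.4 + (29.9/10)·20.1 + (9.5/10)·27.9 + (21.1/10)·0.0 = 133 m³/s.

Q ≈ 133 m³/s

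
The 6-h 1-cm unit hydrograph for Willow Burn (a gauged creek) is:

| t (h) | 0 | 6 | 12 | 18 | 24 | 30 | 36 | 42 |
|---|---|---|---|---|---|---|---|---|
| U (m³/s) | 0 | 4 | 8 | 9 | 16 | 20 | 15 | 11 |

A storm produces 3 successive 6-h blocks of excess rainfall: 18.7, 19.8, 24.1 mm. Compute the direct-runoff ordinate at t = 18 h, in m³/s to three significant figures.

Q ≈ 42.3 m³/s

By discrete convolution, Q_j = Σ (P_i / 10 mm) · U_{j−i}.
At t = 18 h (j=3): Q = (18.7/10)·9 + (19.8/10)·8 + (24.1/10)·4 = 42.3 m³/s.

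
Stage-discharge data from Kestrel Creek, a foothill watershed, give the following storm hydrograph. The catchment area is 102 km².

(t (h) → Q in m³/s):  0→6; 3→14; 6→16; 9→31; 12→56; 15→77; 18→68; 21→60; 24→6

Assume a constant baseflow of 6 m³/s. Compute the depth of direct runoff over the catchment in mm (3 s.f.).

Direct runoff: 0.0, 8.0, 10.0, 25.0, 50.0, 71.0, 62.0, 54.0, 0.0 m³/s; ΣQ_DR = 280.0 m³/s.
V = ΣQ_DR · Δt = 280.0 × 10800 s = 3.024 × 10^6 m³.
Over A = 102 km², depth = V / A = 29.6 mm.

d ≈ 29.6 mm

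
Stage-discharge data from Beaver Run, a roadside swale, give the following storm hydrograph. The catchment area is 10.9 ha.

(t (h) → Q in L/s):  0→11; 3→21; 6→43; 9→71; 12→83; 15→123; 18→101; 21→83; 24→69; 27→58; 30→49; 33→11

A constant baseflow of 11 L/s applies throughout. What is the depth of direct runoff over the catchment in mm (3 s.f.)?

d ≈ 58.6 mm

Direct runoff: 0.0, 10.0, 32.0, 60.0, 72.0, 112.0, 90.0, 72.0, 58.0, 47.0, 38.0, 0.0 L/s; ΣQ_DR = 591.0 L/s.
V = ΣQ_DR · Δt = 591.0 × 10800 s = 6.383 × 10^6 L.
Over A = 10.9 ha, depth = V / A = 58.6 mm.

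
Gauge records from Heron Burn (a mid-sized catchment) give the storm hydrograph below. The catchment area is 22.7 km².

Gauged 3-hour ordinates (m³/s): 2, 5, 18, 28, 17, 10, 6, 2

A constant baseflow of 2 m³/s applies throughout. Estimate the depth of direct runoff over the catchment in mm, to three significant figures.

Direct runoff: 0.0, 3.0, 16.0, 26.0, 15.0, 8.0, 4.0, 0.0 m³/s; ΣQ_DR = 72.00 m³/s.
V = ΣQ_DR · Δt = 72.00 × 10800 s = 7.776 × 10^5 m³.
Over A = 22.7 km², depth = V / A = 34.3 mm.

d ≈ 34.3 mm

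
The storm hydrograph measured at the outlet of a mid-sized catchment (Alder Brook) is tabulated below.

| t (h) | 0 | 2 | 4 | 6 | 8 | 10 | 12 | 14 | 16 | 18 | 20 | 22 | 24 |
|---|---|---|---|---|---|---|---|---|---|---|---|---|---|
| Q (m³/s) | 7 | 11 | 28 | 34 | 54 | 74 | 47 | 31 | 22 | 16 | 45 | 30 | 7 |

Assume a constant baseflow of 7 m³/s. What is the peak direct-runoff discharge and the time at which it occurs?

Subtracting baseflow gives direct-runoff ordinates: 0.0, 4.0, 21.0, 27.0, 47.0, 67.0, 40.0, 24.0, 15.0, 9.0, 38.0, 23.0, 0.0 m³/s.
The maximum is 67.0 m³/s, occurring at the reading for t = 10 h.

Q_p = 67.0 m³/s at t = 10 h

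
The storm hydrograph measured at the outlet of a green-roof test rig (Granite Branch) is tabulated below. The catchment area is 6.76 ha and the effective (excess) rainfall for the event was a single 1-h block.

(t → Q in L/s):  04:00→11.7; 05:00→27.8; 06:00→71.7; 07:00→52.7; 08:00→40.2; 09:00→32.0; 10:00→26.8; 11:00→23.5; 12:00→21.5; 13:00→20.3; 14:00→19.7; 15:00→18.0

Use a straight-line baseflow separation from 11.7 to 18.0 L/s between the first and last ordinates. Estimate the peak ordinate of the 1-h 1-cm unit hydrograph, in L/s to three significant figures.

Direct runoff: 0.00, 15.53, 58.85, 39.28, 26.21, 17.44, 11.66, 7.79, 5.22, 3.45, 2.27, 0.00 L/s; ΣQ_DR = 187.7 L/s, peak = 58.85 L/s.
Runoff depth d = ΣQ_DR·Δt / A = 187.7 × 3600 / (6.76 ha) = 9.996 mm.
The 1-cm UH is the DRH scaled by (10 mm)/d, so U_p = 58.85 × 10/9.996 = 58.9 L/s.

U_p ≈ 58.9 L/s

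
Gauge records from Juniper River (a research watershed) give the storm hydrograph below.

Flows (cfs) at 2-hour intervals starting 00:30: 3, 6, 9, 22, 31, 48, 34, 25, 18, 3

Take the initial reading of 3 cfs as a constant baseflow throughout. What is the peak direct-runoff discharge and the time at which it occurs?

Q_p = 45.0 cfs at t = 10:30

Subtracting baseflow gives direct-runoff ordinates: 0.0, 3.0, 6.0, 19.0, 28.0, 45.0, 31.0, 22.0, 15.0, 0.0 cfs.
The maximum is 45.0 cfs, occurring at the reading for t = 10:30.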